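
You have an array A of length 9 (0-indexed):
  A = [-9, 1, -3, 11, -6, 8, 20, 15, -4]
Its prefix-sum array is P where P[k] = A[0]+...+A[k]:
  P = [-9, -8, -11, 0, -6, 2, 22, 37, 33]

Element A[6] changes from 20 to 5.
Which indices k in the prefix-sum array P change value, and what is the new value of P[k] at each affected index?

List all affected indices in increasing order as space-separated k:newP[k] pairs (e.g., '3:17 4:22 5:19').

Answer: 6:7 7:22 8:18

Derivation:
P[k] = A[0] + ... + A[k]
P[k] includes A[6] iff k >= 6
Affected indices: 6, 7, ..., 8; delta = -15
  P[6]: 22 + -15 = 7
  P[7]: 37 + -15 = 22
  P[8]: 33 + -15 = 18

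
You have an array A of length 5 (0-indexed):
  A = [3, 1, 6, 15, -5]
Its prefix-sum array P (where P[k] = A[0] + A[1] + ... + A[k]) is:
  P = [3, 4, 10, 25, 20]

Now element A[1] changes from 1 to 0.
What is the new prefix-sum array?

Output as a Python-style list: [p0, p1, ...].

Change: A[1] 1 -> 0, delta = -1
P[k] for k < 1: unchanged (A[1] not included)
P[k] for k >= 1: shift by delta = -1
  P[0] = 3 + 0 = 3
  P[1] = 4 + -1 = 3
  P[2] = 10 + -1 = 9
  P[3] = 25 + -1 = 24
  P[4] = 20 + -1 = 19

Answer: [3, 3, 9, 24, 19]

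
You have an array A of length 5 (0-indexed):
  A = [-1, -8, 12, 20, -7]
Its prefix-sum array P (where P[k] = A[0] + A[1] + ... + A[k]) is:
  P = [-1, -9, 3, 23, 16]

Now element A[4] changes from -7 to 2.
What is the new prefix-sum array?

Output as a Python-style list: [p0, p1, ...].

Answer: [-1, -9, 3, 23, 25]

Derivation:
Change: A[4] -7 -> 2, delta = 9
P[k] for k < 4: unchanged (A[4] not included)
P[k] for k >= 4: shift by delta = 9
  P[0] = -1 + 0 = -1
  P[1] = -9 + 0 = -9
  P[2] = 3 + 0 = 3
  P[3] = 23 + 0 = 23
  P[4] = 16 + 9 = 25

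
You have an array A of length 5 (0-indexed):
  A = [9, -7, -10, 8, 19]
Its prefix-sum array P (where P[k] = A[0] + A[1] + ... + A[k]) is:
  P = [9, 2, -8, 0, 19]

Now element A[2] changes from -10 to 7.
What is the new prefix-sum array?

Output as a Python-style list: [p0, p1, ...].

Answer: [9, 2, 9, 17, 36]

Derivation:
Change: A[2] -10 -> 7, delta = 17
P[k] for k < 2: unchanged (A[2] not included)
P[k] for k >= 2: shift by delta = 17
  P[0] = 9 + 0 = 9
  P[1] = 2 + 0 = 2
  P[2] = -8 + 17 = 9
  P[3] = 0 + 17 = 17
  P[4] = 19 + 17 = 36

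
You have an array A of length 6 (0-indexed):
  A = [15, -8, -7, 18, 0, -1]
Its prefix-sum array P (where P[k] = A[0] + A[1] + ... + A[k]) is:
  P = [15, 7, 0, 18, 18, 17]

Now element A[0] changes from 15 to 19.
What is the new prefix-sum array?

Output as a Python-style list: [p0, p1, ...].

Answer: [19, 11, 4, 22, 22, 21]

Derivation:
Change: A[0] 15 -> 19, delta = 4
P[k] for k < 0: unchanged (A[0] not included)
P[k] for k >= 0: shift by delta = 4
  P[0] = 15 + 4 = 19
  P[1] = 7 + 4 = 11
  P[2] = 0 + 4 = 4
  P[3] = 18 + 4 = 22
  P[4] = 18 + 4 = 22
  P[5] = 17 + 4 = 21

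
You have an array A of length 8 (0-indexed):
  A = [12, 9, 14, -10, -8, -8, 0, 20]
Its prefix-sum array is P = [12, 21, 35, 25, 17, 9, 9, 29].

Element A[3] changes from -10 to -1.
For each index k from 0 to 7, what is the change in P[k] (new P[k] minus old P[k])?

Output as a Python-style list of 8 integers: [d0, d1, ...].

Element change: A[3] -10 -> -1, delta = 9
For k < 3: P[k] unchanged, delta_P[k] = 0
For k >= 3: P[k] shifts by exactly 9
Delta array: [0, 0, 0, 9, 9, 9, 9, 9]

Answer: [0, 0, 0, 9, 9, 9, 9, 9]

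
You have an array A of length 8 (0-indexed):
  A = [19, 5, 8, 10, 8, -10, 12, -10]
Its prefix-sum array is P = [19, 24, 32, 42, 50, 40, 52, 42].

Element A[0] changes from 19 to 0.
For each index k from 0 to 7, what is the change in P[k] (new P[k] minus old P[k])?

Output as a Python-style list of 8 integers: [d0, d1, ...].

Element change: A[0] 19 -> 0, delta = -19
For k < 0: P[k] unchanged, delta_P[k] = 0
For k >= 0: P[k] shifts by exactly -19
Delta array: [-19, -19, -19, -19, -19, -19, -19, -19]

Answer: [-19, -19, -19, -19, -19, -19, -19, -19]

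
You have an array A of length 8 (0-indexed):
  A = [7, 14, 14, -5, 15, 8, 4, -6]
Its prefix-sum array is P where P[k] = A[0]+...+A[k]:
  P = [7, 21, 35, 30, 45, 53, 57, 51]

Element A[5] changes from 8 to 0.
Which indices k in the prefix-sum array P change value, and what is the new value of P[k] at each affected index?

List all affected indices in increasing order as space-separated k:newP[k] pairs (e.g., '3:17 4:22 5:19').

P[k] = A[0] + ... + A[k]
P[k] includes A[5] iff k >= 5
Affected indices: 5, 6, ..., 7; delta = -8
  P[5]: 53 + -8 = 45
  P[6]: 57 + -8 = 49
  P[7]: 51 + -8 = 43

Answer: 5:45 6:49 7:43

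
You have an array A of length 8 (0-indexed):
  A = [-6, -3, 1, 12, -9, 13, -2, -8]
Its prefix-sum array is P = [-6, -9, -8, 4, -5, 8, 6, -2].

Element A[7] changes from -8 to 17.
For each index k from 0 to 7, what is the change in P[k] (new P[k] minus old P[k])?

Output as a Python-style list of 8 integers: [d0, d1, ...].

Answer: [0, 0, 0, 0, 0, 0, 0, 25]

Derivation:
Element change: A[7] -8 -> 17, delta = 25
For k < 7: P[k] unchanged, delta_P[k] = 0
For k >= 7: P[k] shifts by exactly 25
Delta array: [0, 0, 0, 0, 0, 0, 0, 25]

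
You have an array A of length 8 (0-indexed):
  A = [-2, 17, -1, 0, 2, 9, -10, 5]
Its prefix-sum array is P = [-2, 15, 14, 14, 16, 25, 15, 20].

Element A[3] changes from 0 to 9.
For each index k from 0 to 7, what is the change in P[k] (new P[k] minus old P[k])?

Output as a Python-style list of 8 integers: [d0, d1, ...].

Answer: [0, 0, 0, 9, 9, 9, 9, 9]

Derivation:
Element change: A[3] 0 -> 9, delta = 9
For k < 3: P[k] unchanged, delta_P[k] = 0
For k >= 3: P[k] shifts by exactly 9
Delta array: [0, 0, 0, 9, 9, 9, 9, 9]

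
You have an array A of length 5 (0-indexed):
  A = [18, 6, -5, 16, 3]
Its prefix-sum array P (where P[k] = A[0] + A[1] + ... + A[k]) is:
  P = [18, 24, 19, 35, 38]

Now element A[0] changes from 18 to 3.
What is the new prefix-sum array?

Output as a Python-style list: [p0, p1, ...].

Change: A[0] 18 -> 3, delta = -15
P[k] for k < 0: unchanged (A[0] not included)
P[k] for k >= 0: shift by delta = -15
  P[0] = 18 + -15 = 3
  P[1] = 24 + -15 = 9
  P[2] = 19 + -15 = 4
  P[3] = 35 + -15 = 20
  P[4] = 38 + -15 = 23

Answer: [3, 9, 4, 20, 23]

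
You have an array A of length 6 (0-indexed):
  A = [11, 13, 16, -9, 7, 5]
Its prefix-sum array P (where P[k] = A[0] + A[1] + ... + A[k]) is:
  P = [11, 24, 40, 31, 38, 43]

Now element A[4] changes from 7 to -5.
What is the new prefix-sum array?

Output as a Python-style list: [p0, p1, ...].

Change: A[4] 7 -> -5, delta = -12
P[k] for k < 4: unchanged (A[4] not included)
P[k] for k >= 4: shift by delta = -12
  P[0] = 11 + 0 = 11
  P[1] = 24 + 0 = 24
  P[2] = 40 + 0 = 40
  P[3] = 31 + 0 = 31
  P[4] = 38 + -12 = 26
  P[5] = 43 + -12 = 31

Answer: [11, 24, 40, 31, 26, 31]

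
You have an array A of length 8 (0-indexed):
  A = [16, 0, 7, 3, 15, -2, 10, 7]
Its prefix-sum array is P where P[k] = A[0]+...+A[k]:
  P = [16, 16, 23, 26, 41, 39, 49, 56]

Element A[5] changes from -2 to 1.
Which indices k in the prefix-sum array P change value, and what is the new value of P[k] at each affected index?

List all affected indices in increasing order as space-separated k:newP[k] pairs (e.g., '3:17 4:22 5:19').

Answer: 5:42 6:52 7:59

Derivation:
P[k] = A[0] + ... + A[k]
P[k] includes A[5] iff k >= 5
Affected indices: 5, 6, ..., 7; delta = 3
  P[5]: 39 + 3 = 42
  P[6]: 49 + 3 = 52
  P[7]: 56 + 3 = 59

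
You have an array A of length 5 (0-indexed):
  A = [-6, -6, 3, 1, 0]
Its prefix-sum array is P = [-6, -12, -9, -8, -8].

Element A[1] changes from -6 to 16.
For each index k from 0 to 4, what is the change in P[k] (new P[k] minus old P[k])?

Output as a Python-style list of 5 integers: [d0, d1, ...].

Answer: [0, 22, 22, 22, 22]

Derivation:
Element change: A[1] -6 -> 16, delta = 22
For k < 1: P[k] unchanged, delta_P[k] = 0
For k >= 1: P[k] shifts by exactly 22
Delta array: [0, 22, 22, 22, 22]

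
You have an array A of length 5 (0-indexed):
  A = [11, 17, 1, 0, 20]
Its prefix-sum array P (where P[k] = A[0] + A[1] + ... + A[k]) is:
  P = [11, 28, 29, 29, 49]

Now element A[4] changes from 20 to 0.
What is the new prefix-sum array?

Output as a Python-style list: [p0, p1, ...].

Answer: [11, 28, 29, 29, 29]

Derivation:
Change: A[4] 20 -> 0, delta = -20
P[k] for k < 4: unchanged (A[4] not included)
P[k] for k >= 4: shift by delta = -20
  P[0] = 11 + 0 = 11
  P[1] = 28 + 0 = 28
  P[2] = 29 + 0 = 29
  P[3] = 29 + 0 = 29
  P[4] = 49 + -20 = 29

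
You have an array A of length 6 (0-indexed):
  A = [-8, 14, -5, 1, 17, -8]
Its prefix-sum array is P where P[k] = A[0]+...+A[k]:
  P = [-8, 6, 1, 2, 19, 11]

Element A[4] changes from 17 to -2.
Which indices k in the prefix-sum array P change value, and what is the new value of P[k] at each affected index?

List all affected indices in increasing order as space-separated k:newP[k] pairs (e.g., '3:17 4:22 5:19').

Answer: 4:0 5:-8

Derivation:
P[k] = A[0] + ... + A[k]
P[k] includes A[4] iff k >= 4
Affected indices: 4, 5, ..., 5; delta = -19
  P[4]: 19 + -19 = 0
  P[5]: 11 + -19 = -8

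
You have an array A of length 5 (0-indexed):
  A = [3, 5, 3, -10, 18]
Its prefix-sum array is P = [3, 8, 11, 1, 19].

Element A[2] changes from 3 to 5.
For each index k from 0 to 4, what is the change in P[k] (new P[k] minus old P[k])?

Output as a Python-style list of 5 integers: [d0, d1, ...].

Element change: A[2] 3 -> 5, delta = 2
For k < 2: P[k] unchanged, delta_P[k] = 0
For k >= 2: P[k] shifts by exactly 2
Delta array: [0, 0, 2, 2, 2]

Answer: [0, 0, 2, 2, 2]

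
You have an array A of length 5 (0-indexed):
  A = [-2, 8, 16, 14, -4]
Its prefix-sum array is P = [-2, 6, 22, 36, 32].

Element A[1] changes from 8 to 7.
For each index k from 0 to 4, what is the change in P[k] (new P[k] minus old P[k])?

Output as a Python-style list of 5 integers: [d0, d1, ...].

Answer: [0, -1, -1, -1, -1]

Derivation:
Element change: A[1] 8 -> 7, delta = -1
For k < 1: P[k] unchanged, delta_P[k] = 0
For k >= 1: P[k] shifts by exactly -1
Delta array: [0, -1, -1, -1, -1]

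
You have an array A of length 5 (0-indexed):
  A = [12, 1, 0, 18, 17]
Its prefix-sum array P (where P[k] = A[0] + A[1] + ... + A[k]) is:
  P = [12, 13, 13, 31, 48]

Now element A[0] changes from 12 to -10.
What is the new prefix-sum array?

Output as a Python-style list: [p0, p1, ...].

Change: A[0] 12 -> -10, delta = -22
P[k] for k < 0: unchanged (A[0] not included)
P[k] for k >= 0: shift by delta = -22
  P[0] = 12 + -22 = -10
  P[1] = 13 + -22 = -9
  P[2] = 13 + -22 = -9
  P[3] = 31 + -22 = 9
  P[4] = 48 + -22 = 26

Answer: [-10, -9, -9, 9, 26]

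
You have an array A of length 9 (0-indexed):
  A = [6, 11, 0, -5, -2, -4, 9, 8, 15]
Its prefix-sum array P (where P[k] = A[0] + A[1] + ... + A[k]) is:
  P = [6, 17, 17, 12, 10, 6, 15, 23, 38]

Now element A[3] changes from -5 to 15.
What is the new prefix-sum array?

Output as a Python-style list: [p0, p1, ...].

Change: A[3] -5 -> 15, delta = 20
P[k] for k < 3: unchanged (A[3] not included)
P[k] for k >= 3: shift by delta = 20
  P[0] = 6 + 0 = 6
  P[1] = 17 + 0 = 17
  P[2] = 17 + 0 = 17
  P[3] = 12 + 20 = 32
  P[4] = 10 + 20 = 30
  P[5] = 6 + 20 = 26
  P[6] = 15 + 20 = 35
  P[7] = 23 + 20 = 43
  P[8] = 38 + 20 = 58

Answer: [6, 17, 17, 32, 30, 26, 35, 43, 58]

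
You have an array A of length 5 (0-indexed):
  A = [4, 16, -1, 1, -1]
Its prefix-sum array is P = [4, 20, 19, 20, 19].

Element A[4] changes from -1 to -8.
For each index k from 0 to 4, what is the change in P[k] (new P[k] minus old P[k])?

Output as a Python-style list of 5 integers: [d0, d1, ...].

Element change: A[4] -1 -> -8, delta = -7
For k < 4: P[k] unchanged, delta_P[k] = 0
For k >= 4: P[k] shifts by exactly -7
Delta array: [0, 0, 0, 0, -7]

Answer: [0, 0, 0, 0, -7]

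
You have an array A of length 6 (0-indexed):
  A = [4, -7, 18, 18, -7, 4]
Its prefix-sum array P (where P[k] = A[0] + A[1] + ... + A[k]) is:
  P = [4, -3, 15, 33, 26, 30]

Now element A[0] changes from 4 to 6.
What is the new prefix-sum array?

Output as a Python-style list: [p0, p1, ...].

Change: A[0] 4 -> 6, delta = 2
P[k] for k < 0: unchanged (A[0] not included)
P[k] for k >= 0: shift by delta = 2
  P[0] = 4 + 2 = 6
  P[1] = -3 + 2 = -1
  P[2] = 15 + 2 = 17
  P[3] = 33 + 2 = 35
  P[4] = 26 + 2 = 28
  P[5] = 30 + 2 = 32

Answer: [6, -1, 17, 35, 28, 32]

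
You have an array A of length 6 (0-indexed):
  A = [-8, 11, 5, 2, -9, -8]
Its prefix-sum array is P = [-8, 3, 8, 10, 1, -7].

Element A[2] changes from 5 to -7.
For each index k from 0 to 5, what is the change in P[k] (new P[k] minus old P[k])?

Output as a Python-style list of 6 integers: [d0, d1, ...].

Element change: A[2] 5 -> -7, delta = -12
For k < 2: P[k] unchanged, delta_P[k] = 0
For k >= 2: P[k] shifts by exactly -12
Delta array: [0, 0, -12, -12, -12, -12]

Answer: [0, 0, -12, -12, -12, -12]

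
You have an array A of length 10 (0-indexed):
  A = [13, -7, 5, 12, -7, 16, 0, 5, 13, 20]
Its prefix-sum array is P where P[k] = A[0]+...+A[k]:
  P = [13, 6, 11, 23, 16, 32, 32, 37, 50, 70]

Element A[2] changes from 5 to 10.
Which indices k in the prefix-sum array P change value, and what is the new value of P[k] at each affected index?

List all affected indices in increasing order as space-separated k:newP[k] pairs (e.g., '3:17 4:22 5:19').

Answer: 2:16 3:28 4:21 5:37 6:37 7:42 8:55 9:75

Derivation:
P[k] = A[0] + ... + A[k]
P[k] includes A[2] iff k >= 2
Affected indices: 2, 3, ..., 9; delta = 5
  P[2]: 11 + 5 = 16
  P[3]: 23 + 5 = 28
  P[4]: 16 + 5 = 21
  P[5]: 32 + 5 = 37
  P[6]: 32 + 5 = 37
  P[7]: 37 + 5 = 42
  P[8]: 50 + 5 = 55
  P[9]: 70 + 5 = 75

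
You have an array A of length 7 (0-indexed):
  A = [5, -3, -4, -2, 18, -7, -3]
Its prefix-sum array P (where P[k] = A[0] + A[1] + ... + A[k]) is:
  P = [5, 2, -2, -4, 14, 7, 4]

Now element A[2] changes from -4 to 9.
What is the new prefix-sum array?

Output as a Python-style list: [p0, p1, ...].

Change: A[2] -4 -> 9, delta = 13
P[k] for k < 2: unchanged (A[2] not included)
P[k] for k >= 2: shift by delta = 13
  P[0] = 5 + 0 = 5
  P[1] = 2 + 0 = 2
  P[2] = -2 + 13 = 11
  P[3] = -4 + 13 = 9
  P[4] = 14 + 13 = 27
  P[5] = 7 + 13 = 20
  P[6] = 4 + 13 = 17

Answer: [5, 2, 11, 9, 27, 20, 17]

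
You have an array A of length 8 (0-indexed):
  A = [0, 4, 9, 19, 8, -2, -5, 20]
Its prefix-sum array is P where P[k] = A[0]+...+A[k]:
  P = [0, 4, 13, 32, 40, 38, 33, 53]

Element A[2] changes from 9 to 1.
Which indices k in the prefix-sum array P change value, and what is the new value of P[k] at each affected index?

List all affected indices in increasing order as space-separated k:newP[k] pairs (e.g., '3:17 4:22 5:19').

P[k] = A[0] + ... + A[k]
P[k] includes A[2] iff k >= 2
Affected indices: 2, 3, ..., 7; delta = -8
  P[2]: 13 + -8 = 5
  P[3]: 32 + -8 = 24
  P[4]: 40 + -8 = 32
  P[5]: 38 + -8 = 30
  P[6]: 33 + -8 = 25
  P[7]: 53 + -8 = 45

Answer: 2:5 3:24 4:32 5:30 6:25 7:45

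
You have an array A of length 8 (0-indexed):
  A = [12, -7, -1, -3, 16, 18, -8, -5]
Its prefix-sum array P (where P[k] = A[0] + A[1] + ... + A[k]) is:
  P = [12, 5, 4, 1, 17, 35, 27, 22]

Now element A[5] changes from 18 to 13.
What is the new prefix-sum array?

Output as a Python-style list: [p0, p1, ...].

Change: A[5] 18 -> 13, delta = -5
P[k] for k < 5: unchanged (A[5] not included)
P[k] for k >= 5: shift by delta = -5
  P[0] = 12 + 0 = 12
  P[1] = 5 + 0 = 5
  P[2] = 4 + 0 = 4
  P[3] = 1 + 0 = 1
  P[4] = 17 + 0 = 17
  P[5] = 35 + -5 = 30
  P[6] = 27 + -5 = 22
  P[7] = 22 + -5 = 17

Answer: [12, 5, 4, 1, 17, 30, 22, 17]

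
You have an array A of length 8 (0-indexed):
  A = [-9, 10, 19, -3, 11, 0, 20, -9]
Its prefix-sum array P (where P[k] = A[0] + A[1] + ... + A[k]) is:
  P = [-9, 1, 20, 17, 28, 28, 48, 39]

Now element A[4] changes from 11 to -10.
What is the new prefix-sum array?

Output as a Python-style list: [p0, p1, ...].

Answer: [-9, 1, 20, 17, 7, 7, 27, 18]

Derivation:
Change: A[4] 11 -> -10, delta = -21
P[k] for k < 4: unchanged (A[4] not included)
P[k] for k >= 4: shift by delta = -21
  P[0] = -9 + 0 = -9
  P[1] = 1 + 0 = 1
  P[2] = 20 + 0 = 20
  P[3] = 17 + 0 = 17
  P[4] = 28 + -21 = 7
  P[5] = 28 + -21 = 7
  P[6] = 48 + -21 = 27
  P[7] = 39 + -21 = 18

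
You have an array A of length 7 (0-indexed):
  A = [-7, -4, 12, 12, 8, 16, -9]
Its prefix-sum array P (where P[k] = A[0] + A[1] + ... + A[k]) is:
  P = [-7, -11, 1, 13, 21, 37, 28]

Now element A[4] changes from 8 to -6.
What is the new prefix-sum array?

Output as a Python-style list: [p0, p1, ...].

Answer: [-7, -11, 1, 13, 7, 23, 14]

Derivation:
Change: A[4] 8 -> -6, delta = -14
P[k] for k < 4: unchanged (A[4] not included)
P[k] for k >= 4: shift by delta = -14
  P[0] = -7 + 0 = -7
  P[1] = -11 + 0 = -11
  P[2] = 1 + 0 = 1
  P[3] = 13 + 0 = 13
  P[4] = 21 + -14 = 7
  P[5] = 37 + -14 = 23
  P[6] = 28 + -14 = 14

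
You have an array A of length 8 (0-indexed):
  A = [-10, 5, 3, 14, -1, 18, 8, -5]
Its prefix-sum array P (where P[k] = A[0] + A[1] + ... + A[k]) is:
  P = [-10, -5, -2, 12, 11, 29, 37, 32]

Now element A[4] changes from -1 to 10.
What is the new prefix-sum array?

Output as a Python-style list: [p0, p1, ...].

Change: A[4] -1 -> 10, delta = 11
P[k] for k < 4: unchanged (A[4] not included)
P[k] for k >= 4: shift by delta = 11
  P[0] = -10 + 0 = -10
  P[1] = -5 + 0 = -5
  P[2] = -2 + 0 = -2
  P[3] = 12 + 0 = 12
  P[4] = 11 + 11 = 22
  P[5] = 29 + 11 = 40
  P[6] = 37 + 11 = 48
  P[7] = 32 + 11 = 43

Answer: [-10, -5, -2, 12, 22, 40, 48, 43]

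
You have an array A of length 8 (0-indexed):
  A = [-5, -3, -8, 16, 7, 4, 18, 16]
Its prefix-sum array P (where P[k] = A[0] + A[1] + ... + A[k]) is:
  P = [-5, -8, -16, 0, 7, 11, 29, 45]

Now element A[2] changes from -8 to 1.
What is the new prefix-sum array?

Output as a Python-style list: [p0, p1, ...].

Change: A[2] -8 -> 1, delta = 9
P[k] for k < 2: unchanged (A[2] not included)
P[k] for k >= 2: shift by delta = 9
  P[0] = -5 + 0 = -5
  P[1] = -8 + 0 = -8
  P[2] = -16 + 9 = -7
  P[3] = 0 + 9 = 9
  P[4] = 7 + 9 = 16
  P[5] = 11 + 9 = 20
  P[6] = 29 + 9 = 38
  P[7] = 45 + 9 = 54

Answer: [-5, -8, -7, 9, 16, 20, 38, 54]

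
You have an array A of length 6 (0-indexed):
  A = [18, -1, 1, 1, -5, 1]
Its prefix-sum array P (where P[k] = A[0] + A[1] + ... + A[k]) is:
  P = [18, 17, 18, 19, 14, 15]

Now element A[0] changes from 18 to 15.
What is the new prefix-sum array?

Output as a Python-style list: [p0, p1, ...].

Change: A[0] 18 -> 15, delta = -3
P[k] for k < 0: unchanged (A[0] not included)
P[k] for k >= 0: shift by delta = -3
  P[0] = 18 + -3 = 15
  P[1] = 17 + -3 = 14
  P[2] = 18 + -3 = 15
  P[3] = 19 + -3 = 16
  P[4] = 14 + -3 = 11
  P[5] = 15 + -3 = 12

Answer: [15, 14, 15, 16, 11, 12]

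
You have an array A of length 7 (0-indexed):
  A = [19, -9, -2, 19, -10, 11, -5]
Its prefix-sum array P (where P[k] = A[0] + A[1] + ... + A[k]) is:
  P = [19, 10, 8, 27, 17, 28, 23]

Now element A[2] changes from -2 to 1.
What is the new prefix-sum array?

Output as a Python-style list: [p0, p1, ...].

Answer: [19, 10, 11, 30, 20, 31, 26]

Derivation:
Change: A[2] -2 -> 1, delta = 3
P[k] for k < 2: unchanged (A[2] not included)
P[k] for k >= 2: shift by delta = 3
  P[0] = 19 + 0 = 19
  P[1] = 10 + 0 = 10
  P[2] = 8 + 3 = 11
  P[3] = 27 + 3 = 30
  P[4] = 17 + 3 = 20
  P[5] = 28 + 3 = 31
  P[6] = 23 + 3 = 26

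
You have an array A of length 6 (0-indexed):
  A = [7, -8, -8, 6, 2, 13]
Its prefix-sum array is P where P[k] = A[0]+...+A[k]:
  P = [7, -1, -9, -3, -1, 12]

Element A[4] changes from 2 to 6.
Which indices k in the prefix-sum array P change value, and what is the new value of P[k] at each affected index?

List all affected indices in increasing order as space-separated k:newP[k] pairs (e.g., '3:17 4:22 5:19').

Answer: 4:3 5:16

Derivation:
P[k] = A[0] + ... + A[k]
P[k] includes A[4] iff k >= 4
Affected indices: 4, 5, ..., 5; delta = 4
  P[4]: -1 + 4 = 3
  P[5]: 12 + 4 = 16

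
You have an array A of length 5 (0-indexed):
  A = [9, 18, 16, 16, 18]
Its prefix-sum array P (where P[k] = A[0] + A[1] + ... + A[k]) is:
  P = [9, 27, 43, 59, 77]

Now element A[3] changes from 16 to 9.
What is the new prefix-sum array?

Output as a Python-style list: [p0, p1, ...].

Change: A[3] 16 -> 9, delta = -7
P[k] for k < 3: unchanged (A[3] not included)
P[k] for k >= 3: shift by delta = -7
  P[0] = 9 + 0 = 9
  P[1] = 27 + 0 = 27
  P[2] = 43 + 0 = 43
  P[3] = 59 + -7 = 52
  P[4] = 77 + -7 = 70

Answer: [9, 27, 43, 52, 70]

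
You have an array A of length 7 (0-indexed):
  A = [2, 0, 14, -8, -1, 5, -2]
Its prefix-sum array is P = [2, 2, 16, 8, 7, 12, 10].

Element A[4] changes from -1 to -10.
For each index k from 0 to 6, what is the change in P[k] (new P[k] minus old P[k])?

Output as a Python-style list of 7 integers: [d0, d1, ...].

Element change: A[4] -1 -> -10, delta = -9
For k < 4: P[k] unchanged, delta_P[k] = 0
For k >= 4: P[k] shifts by exactly -9
Delta array: [0, 0, 0, 0, -9, -9, -9]

Answer: [0, 0, 0, 0, -9, -9, -9]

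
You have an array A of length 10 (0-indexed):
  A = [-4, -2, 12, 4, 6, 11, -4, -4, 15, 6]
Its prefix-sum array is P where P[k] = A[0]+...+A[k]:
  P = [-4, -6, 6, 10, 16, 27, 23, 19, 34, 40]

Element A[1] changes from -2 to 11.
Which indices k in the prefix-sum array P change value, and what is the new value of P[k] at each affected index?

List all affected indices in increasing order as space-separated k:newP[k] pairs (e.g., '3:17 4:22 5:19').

Answer: 1:7 2:19 3:23 4:29 5:40 6:36 7:32 8:47 9:53

Derivation:
P[k] = A[0] + ... + A[k]
P[k] includes A[1] iff k >= 1
Affected indices: 1, 2, ..., 9; delta = 13
  P[1]: -6 + 13 = 7
  P[2]: 6 + 13 = 19
  P[3]: 10 + 13 = 23
  P[4]: 16 + 13 = 29
  P[5]: 27 + 13 = 40
  P[6]: 23 + 13 = 36
  P[7]: 19 + 13 = 32
  P[8]: 34 + 13 = 47
  P[9]: 40 + 13 = 53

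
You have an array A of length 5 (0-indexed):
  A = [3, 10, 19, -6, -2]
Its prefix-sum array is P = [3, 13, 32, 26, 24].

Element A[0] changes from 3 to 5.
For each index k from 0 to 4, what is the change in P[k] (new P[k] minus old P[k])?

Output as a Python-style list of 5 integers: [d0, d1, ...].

Element change: A[0] 3 -> 5, delta = 2
For k < 0: P[k] unchanged, delta_P[k] = 0
For k >= 0: P[k] shifts by exactly 2
Delta array: [2, 2, 2, 2, 2]

Answer: [2, 2, 2, 2, 2]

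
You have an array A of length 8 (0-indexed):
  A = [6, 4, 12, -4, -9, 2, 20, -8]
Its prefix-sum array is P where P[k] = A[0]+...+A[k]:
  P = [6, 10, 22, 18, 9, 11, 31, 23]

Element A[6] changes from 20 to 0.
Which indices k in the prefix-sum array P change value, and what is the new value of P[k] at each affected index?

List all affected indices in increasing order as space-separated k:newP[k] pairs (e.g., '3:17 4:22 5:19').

Answer: 6:11 7:3

Derivation:
P[k] = A[0] + ... + A[k]
P[k] includes A[6] iff k >= 6
Affected indices: 6, 7, ..., 7; delta = -20
  P[6]: 31 + -20 = 11
  P[7]: 23 + -20 = 3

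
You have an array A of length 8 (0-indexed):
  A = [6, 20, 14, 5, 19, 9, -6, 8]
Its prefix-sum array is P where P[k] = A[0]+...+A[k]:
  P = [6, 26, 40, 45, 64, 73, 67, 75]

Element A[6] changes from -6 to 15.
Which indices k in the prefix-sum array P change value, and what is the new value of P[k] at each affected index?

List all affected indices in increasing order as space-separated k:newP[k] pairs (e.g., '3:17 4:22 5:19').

P[k] = A[0] + ... + A[k]
P[k] includes A[6] iff k >= 6
Affected indices: 6, 7, ..., 7; delta = 21
  P[6]: 67 + 21 = 88
  P[7]: 75 + 21 = 96

Answer: 6:88 7:96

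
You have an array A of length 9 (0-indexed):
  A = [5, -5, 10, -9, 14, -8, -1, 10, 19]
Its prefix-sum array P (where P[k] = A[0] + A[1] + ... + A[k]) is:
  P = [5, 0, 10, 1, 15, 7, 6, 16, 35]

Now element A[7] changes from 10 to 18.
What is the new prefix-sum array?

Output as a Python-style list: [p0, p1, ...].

Answer: [5, 0, 10, 1, 15, 7, 6, 24, 43]

Derivation:
Change: A[7] 10 -> 18, delta = 8
P[k] for k < 7: unchanged (A[7] not included)
P[k] for k >= 7: shift by delta = 8
  P[0] = 5 + 0 = 5
  P[1] = 0 + 0 = 0
  P[2] = 10 + 0 = 10
  P[3] = 1 + 0 = 1
  P[4] = 15 + 0 = 15
  P[5] = 7 + 0 = 7
  P[6] = 6 + 0 = 6
  P[7] = 16 + 8 = 24
  P[8] = 35 + 8 = 43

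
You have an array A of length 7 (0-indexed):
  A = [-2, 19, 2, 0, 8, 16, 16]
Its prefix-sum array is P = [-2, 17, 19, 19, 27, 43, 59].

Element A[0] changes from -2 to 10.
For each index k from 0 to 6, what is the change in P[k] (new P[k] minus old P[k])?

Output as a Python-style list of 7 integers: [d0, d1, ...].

Answer: [12, 12, 12, 12, 12, 12, 12]

Derivation:
Element change: A[0] -2 -> 10, delta = 12
For k < 0: P[k] unchanged, delta_P[k] = 0
For k >= 0: P[k] shifts by exactly 12
Delta array: [12, 12, 12, 12, 12, 12, 12]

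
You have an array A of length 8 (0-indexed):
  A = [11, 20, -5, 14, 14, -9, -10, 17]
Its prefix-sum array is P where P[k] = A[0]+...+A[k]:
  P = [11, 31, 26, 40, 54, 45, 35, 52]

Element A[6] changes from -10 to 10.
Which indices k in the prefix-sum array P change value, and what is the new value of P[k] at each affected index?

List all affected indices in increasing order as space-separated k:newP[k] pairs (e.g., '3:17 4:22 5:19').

P[k] = A[0] + ... + A[k]
P[k] includes A[6] iff k >= 6
Affected indices: 6, 7, ..., 7; delta = 20
  P[6]: 35 + 20 = 55
  P[7]: 52 + 20 = 72

Answer: 6:55 7:72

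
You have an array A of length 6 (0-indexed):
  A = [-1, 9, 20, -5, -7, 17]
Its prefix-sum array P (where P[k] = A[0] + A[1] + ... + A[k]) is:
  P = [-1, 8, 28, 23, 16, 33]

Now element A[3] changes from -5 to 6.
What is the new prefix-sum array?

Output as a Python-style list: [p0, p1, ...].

Answer: [-1, 8, 28, 34, 27, 44]

Derivation:
Change: A[3] -5 -> 6, delta = 11
P[k] for k < 3: unchanged (A[3] not included)
P[k] for k >= 3: shift by delta = 11
  P[0] = -1 + 0 = -1
  P[1] = 8 + 0 = 8
  P[2] = 28 + 0 = 28
  P[3] = 23 + 11 = 34
  P[4] = 16 + 11 = 27
  P[5] = 33 + 11 = 44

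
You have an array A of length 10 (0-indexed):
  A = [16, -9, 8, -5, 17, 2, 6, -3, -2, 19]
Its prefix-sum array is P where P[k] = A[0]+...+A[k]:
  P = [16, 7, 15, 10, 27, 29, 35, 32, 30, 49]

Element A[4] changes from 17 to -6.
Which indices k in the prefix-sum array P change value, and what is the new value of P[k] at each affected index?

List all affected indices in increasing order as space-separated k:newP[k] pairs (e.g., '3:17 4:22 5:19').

Answer: 4:4 5:6 6:12 7:9 8:7 9:26

Derivation:
P[k] = A[0] + ... + A[k]
P[k] includes A[4] iff k >= 4
Affected indices: 4, 5, ..., 9; delta = -23
  P[4]: 27 + -23 = 4
  P[5]: 29 + -23 = 6
  P[6]: 35 + -23 = 12
  P[7]: 32 + -23 = 9
  P[8]: 30 + -23 = 7
  P[9]: 49 + -23 = 26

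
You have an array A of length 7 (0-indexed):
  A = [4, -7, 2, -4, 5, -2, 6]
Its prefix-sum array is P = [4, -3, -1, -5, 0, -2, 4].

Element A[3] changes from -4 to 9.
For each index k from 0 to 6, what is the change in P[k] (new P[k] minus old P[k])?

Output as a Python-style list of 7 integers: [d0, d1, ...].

Element change: A[3] -4 -> 9, delta = 13
For k < 3: P[k] unchanged, delta_P[k] = 0
For k >= 3: P[k] shifts by exactly 13
Delta array: [0, 0, 0, 13, 13, 13, 13]

Answer: [0, 0, 0, 13, 13, 13, 13]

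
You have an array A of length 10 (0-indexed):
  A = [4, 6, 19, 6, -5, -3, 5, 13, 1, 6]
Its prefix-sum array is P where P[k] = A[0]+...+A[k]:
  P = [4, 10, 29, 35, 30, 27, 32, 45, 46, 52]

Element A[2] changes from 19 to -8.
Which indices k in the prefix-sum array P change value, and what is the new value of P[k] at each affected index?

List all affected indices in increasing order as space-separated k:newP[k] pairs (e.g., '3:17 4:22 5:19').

P[k] = A[0] + ... + A[k]
P[k] includes A[2] iff k >= 2
Affected indices: 2, 3, ..., 9; delta = -27
  P[2]: 29 + -27 = 2
  P[3]: 35 + -27 = 8
  P[4]: 30 + -27 = 3
  P[5]: 27 + -27 = 0
  P[6]: 32 + -27 = 5
  P[7]: 45 + -27 = 18
  P[8]: 46 + -27 = 19
  P[9]: 52 + -27 = 25

Answer: 2:2 3:8 4:3 5:0 6:5 7:18 8:19 9:25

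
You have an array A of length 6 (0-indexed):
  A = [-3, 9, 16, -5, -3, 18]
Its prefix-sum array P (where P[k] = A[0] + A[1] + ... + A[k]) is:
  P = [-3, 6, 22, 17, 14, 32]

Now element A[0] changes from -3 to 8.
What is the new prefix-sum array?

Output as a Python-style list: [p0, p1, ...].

Change: A[0] -3 -> 8, delta = 11
P[k] for k < 0: unchanged (A[0] not included)
P[k] for k >= 0: shift by delta = 11
  P[0] = -3 + 11 = 8
  P[1] = 6 + 11 = 17
  P[2] = 22 + 11 = 33
  P[3] = 17 + 11 = 28
  P[4] = 14 + 11 = 25
  P[5] = 32 + 11 = 43

Answer: [8, 17, 33, 28, 25, 43]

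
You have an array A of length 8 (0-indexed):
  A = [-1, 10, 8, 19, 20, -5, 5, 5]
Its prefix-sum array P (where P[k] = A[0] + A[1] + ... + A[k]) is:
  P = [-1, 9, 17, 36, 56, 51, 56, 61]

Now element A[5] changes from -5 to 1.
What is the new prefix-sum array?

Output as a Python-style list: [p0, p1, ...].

Answer: [-1, 9, 17, 36, 56, 57, 62, 67]

Derivation:
Change: A[5] -5 -> 1, delta = 6
P[k] for k < 5: unchanged (A[5] not included)
P[k] for k >= 5: shift by delta = 6
  P[0] = -1 + 0 = -1
  P[1] = 9 + 0 = 9
  P[2] = 17 + 0 = 17
  P[3] = 36 + 0 = 36
  P[4] = 56 + 0 = 56
  P[5] = 51 + 6 = 57
  P[6] = 56 + 6 = 62
  P[7] = 61 + 6 = 67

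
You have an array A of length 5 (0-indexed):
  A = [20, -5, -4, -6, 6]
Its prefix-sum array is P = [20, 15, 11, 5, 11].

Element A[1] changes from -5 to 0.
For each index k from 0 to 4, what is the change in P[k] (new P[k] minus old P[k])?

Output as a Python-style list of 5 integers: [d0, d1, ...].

Element change: A[1] -5 -> 0, delta = 5
For k < 1: P[k] unchanged, delta_P[k] = 0
For k >= 1: P[k] shifts by exactly 5
Delta array: [0, 5, 5, 5, 5]

Answer: [0, 5, 5, 5, 5]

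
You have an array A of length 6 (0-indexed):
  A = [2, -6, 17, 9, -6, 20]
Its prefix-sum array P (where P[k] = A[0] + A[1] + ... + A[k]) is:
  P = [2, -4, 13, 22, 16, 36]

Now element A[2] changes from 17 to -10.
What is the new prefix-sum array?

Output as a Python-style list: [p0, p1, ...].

Answer: [2, -4, -14, -5, -11, 9]

Derivation:
Change: A[2] 17 -> -10, delta = -27
P[k] for k < 2: unchanged (A[2] not included)
P[k] for k >= 2: shift by delta = -27
  P[0] = 2 + 0 = 2
  P[1] = -4 + 0 = -4
  P[2] = 13 + -27 = -14
  P[3] = 22 + -27 = -5
  P[4] = 16 + -27 = -11
  P[5] = 36 + -27 = 9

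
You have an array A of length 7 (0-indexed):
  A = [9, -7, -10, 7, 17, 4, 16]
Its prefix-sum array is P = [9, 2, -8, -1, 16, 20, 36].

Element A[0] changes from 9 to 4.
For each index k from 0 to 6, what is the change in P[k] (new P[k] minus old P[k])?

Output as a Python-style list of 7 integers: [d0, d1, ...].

Element change: A[0] 9 -> 4, delta = -5
For k < 0: P[k] unchanged, delta_P[k] = 0
For k >= 0: P[k] shifts by exactly -5
Delta array: [-5, -5, -5, -5, -5, -5, -5]

Answer: [-5, -5, -5, -5, -5, -5, -5]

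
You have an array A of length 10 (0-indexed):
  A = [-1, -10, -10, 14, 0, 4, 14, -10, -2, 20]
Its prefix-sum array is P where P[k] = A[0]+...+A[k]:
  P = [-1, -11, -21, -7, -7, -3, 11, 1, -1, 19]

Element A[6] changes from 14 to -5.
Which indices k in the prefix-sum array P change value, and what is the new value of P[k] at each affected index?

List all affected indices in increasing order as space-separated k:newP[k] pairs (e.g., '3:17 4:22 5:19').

P[k] = A[0] + ... + A[k]
P[k] includes A[6] iff k >= 6
Affected indices: 6, 7, ..., 9; delta = -19
  P[6]: 11 + -19 = -8
  P[7]: 1 + -19 = -18
  P[8]: -1 + -19 = -20
  P[9]: 19 + -19 = 0

Answer: 6:-8 7:-18 8:-20 9:0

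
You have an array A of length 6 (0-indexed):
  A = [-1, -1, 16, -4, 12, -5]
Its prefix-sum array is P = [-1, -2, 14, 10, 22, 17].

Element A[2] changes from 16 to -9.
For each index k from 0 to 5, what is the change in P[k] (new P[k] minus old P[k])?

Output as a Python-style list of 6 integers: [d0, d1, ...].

Answer: [0, 0, -25, -25, -25, -25]

Derivation:
Element change: A[2] 16 -> -9, delta = -25
For k < 2: P[k] unchanged, delta_P[k] = 0
For k >= 2: P[k] shifts by exactly -25
Delta array: [0, 0, -25, -25, -25, -25]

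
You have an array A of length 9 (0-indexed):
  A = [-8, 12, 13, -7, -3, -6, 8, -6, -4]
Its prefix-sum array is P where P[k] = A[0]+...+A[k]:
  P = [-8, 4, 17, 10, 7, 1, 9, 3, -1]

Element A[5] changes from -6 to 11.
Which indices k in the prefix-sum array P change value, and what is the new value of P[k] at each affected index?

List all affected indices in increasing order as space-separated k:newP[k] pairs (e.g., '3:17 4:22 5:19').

Answer: 5:18 6:26 7:20 8:16

Derivation:
P[k] = A[0] + ... + A[k]
P[k] includes A[5] iff k >= 5
Affected indices: 5, 6, ..., 8; delta = 17
  P[5]: 1 + 17 = 18
  P[6]: 9 + 17 = 26
  P[7]: 3 + 17 = 20
  P[8]: -1 + 17 = 16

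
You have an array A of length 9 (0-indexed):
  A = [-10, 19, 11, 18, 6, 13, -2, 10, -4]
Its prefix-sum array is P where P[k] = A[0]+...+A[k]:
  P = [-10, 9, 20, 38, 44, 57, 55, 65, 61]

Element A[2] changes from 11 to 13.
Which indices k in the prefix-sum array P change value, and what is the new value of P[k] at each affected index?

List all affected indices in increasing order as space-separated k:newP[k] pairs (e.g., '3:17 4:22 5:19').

Answer: 2:22 3:40 4:46 5:59 6:57 7:67 8:63

Derivation:
P[k] = A[0] + ... + A[k]
P[k] includes A[2] iff k >= 2
Affected indices: 2, 3, ..., 8; delta = 2
  P[2]: 20 + 2 = 22
  P[3]: 38 + 2 = 40
  P[4]: 44 + 2 = 46
  P[5]: 57 + 2 = 59
  P[6]: 55 + 2 = 57
  P[7]: 65 + 2 = 67
  P[8]: 61 + 2 = 63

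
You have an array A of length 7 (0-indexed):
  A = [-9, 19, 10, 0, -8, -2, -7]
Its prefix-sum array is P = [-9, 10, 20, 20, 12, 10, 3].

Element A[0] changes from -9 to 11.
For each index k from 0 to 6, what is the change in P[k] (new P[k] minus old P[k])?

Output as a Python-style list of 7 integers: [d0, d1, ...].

Element change: A[0] -9 -> 11, delta = 20
For k < 0: P[k] unchanged, delta_P[k] = 0
For k >= 0: P[k] shifts by exactly 20
Delta array: [20, 20, 20, 20, 20, 20, 20]

Answer: [20, 20, 20, 20, 20, 20, 20]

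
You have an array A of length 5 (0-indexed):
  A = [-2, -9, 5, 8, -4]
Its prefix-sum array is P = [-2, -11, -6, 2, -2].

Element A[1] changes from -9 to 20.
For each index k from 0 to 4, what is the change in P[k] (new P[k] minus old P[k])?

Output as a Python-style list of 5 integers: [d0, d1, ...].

Element change: A[1] -9 -> 20, delta = 29
For k < 1: P[k] unchanged, delta_P[k] = 0
For k >= 1: P[k] shifts by exactly 29
Delta array: [0, 29, 29, 29, 29]

Answer: [0, 29, 29, 29, 29]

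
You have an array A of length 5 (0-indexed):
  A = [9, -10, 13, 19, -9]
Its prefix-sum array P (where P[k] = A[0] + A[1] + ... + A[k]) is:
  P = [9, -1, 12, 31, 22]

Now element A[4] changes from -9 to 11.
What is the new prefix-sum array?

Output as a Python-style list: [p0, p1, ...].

Change: A[4] -9 -> 11, delta = 20
P[k] for k < 4: unchanged (A[4] not included)
P[k] for k >= 4: shift by delta = 20
  P[0] = 9 + 0 = 9
  P[1] = -1 + 0 = -1
  P[2] = 12 + 0 = 12
  P[3] = 31 + 0 = 31
  P[4] = 22 + 20 = 42

Answer: [9, -1, 12, 31, 42]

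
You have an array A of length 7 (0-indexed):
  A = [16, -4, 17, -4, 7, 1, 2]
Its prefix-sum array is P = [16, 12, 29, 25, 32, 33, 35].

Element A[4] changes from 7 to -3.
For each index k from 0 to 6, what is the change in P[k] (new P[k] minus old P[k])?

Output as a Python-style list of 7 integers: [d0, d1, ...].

Answer: [0, 0, 0, 0, -10, -10, -10]

Derivation:
Element change: A[4] 7 -> -3, delta = -10
For k < 4: P[k] unchanged, delta_P[k] = 0
For k >= 4: P[k] shifts by exactly -10
Delta array: [0, 0, 0, 0, -10, -10, -10]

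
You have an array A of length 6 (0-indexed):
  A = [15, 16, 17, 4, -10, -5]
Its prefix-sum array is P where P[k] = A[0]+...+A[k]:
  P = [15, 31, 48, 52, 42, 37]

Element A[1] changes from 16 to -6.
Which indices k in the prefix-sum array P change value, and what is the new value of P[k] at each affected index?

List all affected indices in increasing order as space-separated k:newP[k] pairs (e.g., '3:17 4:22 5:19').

P[k] = A[0] + ... + A[k]
P[k] includes A[1] iff k >= 1
Affected indices: 1, 2, ..., 5; delta = -22
  P[1]: 31 + -22 = 9
  P[2]: 48 + -22 = 26
  P[3]: 52 + -22 = 30
  P[4]: 42 + -22 = 20
  P[5]: 37 + -22 = 15

Answer: 1:9 2:26 3:30 4:20 5:15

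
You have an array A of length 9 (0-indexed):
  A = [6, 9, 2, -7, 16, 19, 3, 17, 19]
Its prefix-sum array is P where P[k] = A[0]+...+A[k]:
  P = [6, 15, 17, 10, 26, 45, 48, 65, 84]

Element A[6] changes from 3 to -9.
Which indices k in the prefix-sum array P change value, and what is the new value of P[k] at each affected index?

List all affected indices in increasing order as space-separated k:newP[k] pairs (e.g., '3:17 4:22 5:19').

Answer: 6:36 7:53 8:72

Derivation:
P[k] = A[0] + ... + A[k]
P[k] includes A[6] iff k >= 6
Affected indices: 6, 7, ..., 8; delta = -12
  P[6]: 48 + -12 = 36
  P[7]: 65 + -12 = 53
  P[8]: 84 + -12 = 72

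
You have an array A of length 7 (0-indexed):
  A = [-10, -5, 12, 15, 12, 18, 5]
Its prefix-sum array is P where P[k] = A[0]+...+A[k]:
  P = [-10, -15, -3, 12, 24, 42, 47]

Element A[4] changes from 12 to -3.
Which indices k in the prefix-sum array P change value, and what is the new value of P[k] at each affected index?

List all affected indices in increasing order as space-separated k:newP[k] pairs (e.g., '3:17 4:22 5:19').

P[k] = A[0] + ... + A[k]
P[k] includes A[4] iff k >= 4
Affected indices: 4, 5, ..., 6; delta = -15
  P[4]: 24 + -15 = 9
  P[5]: 42 + -15 = 27
  P[6]: 47 + -15 = 32

Answer: 4:9 5:27 6:32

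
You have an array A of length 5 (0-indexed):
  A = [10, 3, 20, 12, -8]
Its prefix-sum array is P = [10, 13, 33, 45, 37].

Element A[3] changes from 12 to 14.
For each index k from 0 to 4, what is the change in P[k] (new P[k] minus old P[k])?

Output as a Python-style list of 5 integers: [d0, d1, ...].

Element change: A[3] 12 -> 14, delta = 2
For k < 3: P[k] unchanged, delta_P[k] = 0
For k >= 3: P[k] shifts by exactly 2
Delta array: [0, 0, 0, 2, 2]

Answer: [0, 0, 0, 2, 2]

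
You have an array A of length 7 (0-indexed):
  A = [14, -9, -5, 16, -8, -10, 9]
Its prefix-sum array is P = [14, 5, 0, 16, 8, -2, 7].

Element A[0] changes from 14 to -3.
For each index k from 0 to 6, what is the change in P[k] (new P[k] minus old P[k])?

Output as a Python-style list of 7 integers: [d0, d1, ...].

Element change: A[0] 14 -> -3, delta = -17
For k < 0: P[k] unchanged, delta_P[k] = 0
For k >= 0: P[k] shifts by exactly -17
Delta array: [-17, -17, -17, -17, -17, -17, -17]

Answer: [-17, -17, -17, -17, -17, -17, -17]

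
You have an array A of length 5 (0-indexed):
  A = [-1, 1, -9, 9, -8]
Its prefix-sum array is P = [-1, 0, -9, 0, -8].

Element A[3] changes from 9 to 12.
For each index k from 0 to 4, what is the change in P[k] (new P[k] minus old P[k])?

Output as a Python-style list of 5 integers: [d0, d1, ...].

Answer: [0, 0, 0, 3, 3]

Derivation:
Element change: A[3] 9 -> 12, delta = 3
For k < 3: P[k] unchanged, delta_P[k] = 0
For k >= 3: P[k] shifts by exactly 3
Delta array: [0, 0, 0, 3, 3]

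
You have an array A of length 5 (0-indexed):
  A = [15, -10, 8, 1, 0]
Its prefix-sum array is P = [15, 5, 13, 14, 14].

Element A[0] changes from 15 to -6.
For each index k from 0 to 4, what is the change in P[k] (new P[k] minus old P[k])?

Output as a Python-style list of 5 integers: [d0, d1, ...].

Answer: [-21, -21, -21, -21, -21]

Derivation:
Element change: A[0] 15 -> -6, delta = -21
For k < 0: P[k] unchanged, delta_P[k] = 0
For k >= 0: P[k] shifts by exactly -21
Delta array: [-21, -21, -21, -21, -21]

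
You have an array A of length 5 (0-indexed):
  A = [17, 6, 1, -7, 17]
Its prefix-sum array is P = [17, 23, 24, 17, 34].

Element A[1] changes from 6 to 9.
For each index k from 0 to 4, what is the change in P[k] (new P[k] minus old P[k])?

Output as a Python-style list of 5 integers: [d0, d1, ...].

Answer: [0, 3, 3, 3, 3]

Derivation:
Element change: A[1] 6 -> 9, delta = 3
For k < 1: P[k] unchanged, delta_P[k] = 0
For k >= 1: P[k] shifts by exactly 3
Delta array: [0, 3, 3, 3, 3]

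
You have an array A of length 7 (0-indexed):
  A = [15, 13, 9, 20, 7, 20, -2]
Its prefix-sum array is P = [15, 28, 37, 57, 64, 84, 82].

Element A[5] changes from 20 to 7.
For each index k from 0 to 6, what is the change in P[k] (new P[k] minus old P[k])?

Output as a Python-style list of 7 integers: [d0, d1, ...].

Element change: A[5] 20 -> 7, delta = -13
For k < 5: P[k] unchanged, delta_P[k] = 0
For k >= 5: P[k] shifts by exactly -13
Delta array: [0, 0, 0, 0, 0, -13, -13]

Answer: [0, 0, 0, 0, 0, -13, -13]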